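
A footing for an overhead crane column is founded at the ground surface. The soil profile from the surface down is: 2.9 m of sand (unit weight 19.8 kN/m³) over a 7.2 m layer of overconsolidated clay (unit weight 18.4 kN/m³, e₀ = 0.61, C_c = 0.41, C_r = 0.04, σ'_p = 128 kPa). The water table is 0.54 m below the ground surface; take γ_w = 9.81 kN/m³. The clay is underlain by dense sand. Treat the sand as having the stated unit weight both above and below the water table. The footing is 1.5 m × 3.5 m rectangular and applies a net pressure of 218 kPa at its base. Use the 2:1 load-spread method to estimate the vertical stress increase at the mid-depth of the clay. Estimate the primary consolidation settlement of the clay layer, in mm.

S_c ≈ 15.4 mm

Mid-depth of clay below the ground surface: z = 2.9 + 7.2/2 = 6.5 m.
Total vertical stress at mid-clay: σ_v = 19.8×2.9 + 18.4×3.6 = 123.66 kPa.
Pore pressure: u = 9.81×(6.5 − 0.54) = 58.468 kPa.
Initial effective stress: σ'_0 = σ_v − u = 123.66 − 58.468 = 65.192 kPa.
Stress increase at mid-clay by the 2:1 spreading method:
Δσ = qBL/((B+z)(L+z)) = 218×1.5×3.5/((1.5+6.5)(3.5+6.5)) = 14.306 kPa
Final effective stress: σ'_f = 65.192 + 14.306 = 79.498 kPa.
σ'_f = 79.498 ≤ σ'_p = 128 kPa, so the clay remains overconsolidated and only the recompression index applies:
S_c = C_r·H/(1+e₀)·log₁₀(σ'_f/σ'_0) = 0.04×7.2/1.61×log₁₀(79.498/65.192)
    = 0.17888 × 0.086162 = 0.01541 m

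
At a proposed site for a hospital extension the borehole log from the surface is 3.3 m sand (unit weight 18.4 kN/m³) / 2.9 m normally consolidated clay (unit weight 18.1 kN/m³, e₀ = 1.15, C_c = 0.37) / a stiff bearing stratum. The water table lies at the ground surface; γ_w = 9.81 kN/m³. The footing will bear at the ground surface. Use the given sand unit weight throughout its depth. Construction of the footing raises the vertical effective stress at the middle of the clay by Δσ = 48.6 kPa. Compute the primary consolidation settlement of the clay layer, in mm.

Mid-depth of clay below the ground surface: z = 3.3 + 2.9/2 = 4.75 m.
Total vertical stress at mid-clay: σ_v = 18.4×3.3 + 18.1×1.45 = 86.965 kPa.
Pore pressure: u = 9.81×(4.75 − 0) = 46.598 kPa.
Initial effective stress: σ'_0 = σ_v − u = 86.965 − 46.598 = 40.367 kPa.
Final effective stress: σ'_f = σ'_0 + Δσ = 40.367 + 48.6 = 88.967 kPa.
Normally consolidated clay, so the full stress increment lies on the virgin compression line:
S_c = C_c·H/(1+e₀)·log₁₀(σ'_f/σ'_0) = 0.37×2.9/(1+1.15)×log₁₀(88.967/40.367)
    = 0.49907 × 0.3432 = 0.1713 m

S_c ≈ 171 mm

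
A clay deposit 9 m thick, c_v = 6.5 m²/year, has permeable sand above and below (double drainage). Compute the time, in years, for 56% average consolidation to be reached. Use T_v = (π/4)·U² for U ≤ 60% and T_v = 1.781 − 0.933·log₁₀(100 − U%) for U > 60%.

t ≈ 0.767 years

Drainage path length: H_d = H/2 = 4.5 m (double drainage).
U ≤ 60%: T_v = (π/4)·U² = (π/4)×0.56² = 0.2463.
t = T_v·H_d²/c_v = 0.2463×4.5²/6.5 = 0.7673 years.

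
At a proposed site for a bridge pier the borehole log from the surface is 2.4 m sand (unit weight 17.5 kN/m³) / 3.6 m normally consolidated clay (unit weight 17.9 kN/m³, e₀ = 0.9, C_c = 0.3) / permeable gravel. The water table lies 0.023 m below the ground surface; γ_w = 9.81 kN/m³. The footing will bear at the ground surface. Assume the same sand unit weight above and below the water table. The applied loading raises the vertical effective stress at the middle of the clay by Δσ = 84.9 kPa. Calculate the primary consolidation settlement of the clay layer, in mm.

S_c ≈ 313 mm

Mid-depth of clay below the ground surface: z = 2.4 + 3.6/2 = 4.2 m.
Total vertical stress at mid-clay: σ_v = 17.5×2.4 + 17.9×1.8 = 74.22 kPa.
Pore pressure: u = 9.81×(4.2 − 0.023) = 40.976 kPa.
Initial effective stress: σ'_0 = σ_v − u = 74.22 − 40.976 = 33.244 kPa.
Final effective stress: σ'_f = σ'_0 + Δσ = 33.244 + 84.9 = 118.14 kPa.
Normally consolidated clay, so the full stress increment lies on the virgin compression line:
S_c = C_c·H/(1+e₀)·log₁₀(σ'_f/σ'_0) = 0.3×3.6/(1+0.9)×log₁₀(118.14/33.244)
    = 0.56842 × 0.55068 = 0.313 m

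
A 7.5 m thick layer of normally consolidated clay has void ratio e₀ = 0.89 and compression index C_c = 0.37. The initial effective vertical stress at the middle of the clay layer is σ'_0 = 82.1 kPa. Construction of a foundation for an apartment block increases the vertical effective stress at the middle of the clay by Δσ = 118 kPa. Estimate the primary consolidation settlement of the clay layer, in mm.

Final effective stress: σ'_f = σ'_0 + Δσ = 82.1 + 118 = 200.1 kPa.
Normally consolidated clay, so the full stress increment lies on the virgin compression line:
S_c = C_c·H/(1+e₀)·log₁₀(σ'_f/σ'_0) = 0.37×7.5/(1+0.89)×log₁₀(200.1/82.1)
    = 1.4683 × 0.3869 = 0.5681 m

S_c ≈ 568 mm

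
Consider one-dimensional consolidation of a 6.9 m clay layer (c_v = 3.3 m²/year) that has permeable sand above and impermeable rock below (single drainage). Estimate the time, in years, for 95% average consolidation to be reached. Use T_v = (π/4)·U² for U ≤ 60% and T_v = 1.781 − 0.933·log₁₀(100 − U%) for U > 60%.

t ≈ 16.3 years

Drainage path length: H_d = H = 6.9 m (single drainage).
U > 60%: T_v = 1.781 − 0.933·log₁₀(100 − 95) = 1.1289.
t = T_v·H_d²/c_v = 1.1289×6.9²/3.3 = 16.29 years.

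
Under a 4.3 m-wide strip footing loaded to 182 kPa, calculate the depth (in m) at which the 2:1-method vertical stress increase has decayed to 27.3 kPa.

2:1 spreading — at depth z the loaded area has grown by z in each plan dimension:
qB/(B+z) = Δσ_z ⇒ z = qB/Δσ_z − B = 182×4.3/27.3 − 4.3 = 24.37 m

z ≈ 24.4 m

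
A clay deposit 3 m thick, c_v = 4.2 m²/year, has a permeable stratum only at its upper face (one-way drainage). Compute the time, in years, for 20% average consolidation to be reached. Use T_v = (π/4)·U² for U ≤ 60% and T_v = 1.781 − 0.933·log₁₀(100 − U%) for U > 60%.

t ≈ 0.0673 years

Drainage path length: H_d = H = 3 m (single drainage).
U ≤ 60%: T_v = (π/4)·U² = (π/4)×0.2² = 0.031416.
t = T_v·H_d²/c_v = 0.031416×3²/4.2 = 0.06732 years.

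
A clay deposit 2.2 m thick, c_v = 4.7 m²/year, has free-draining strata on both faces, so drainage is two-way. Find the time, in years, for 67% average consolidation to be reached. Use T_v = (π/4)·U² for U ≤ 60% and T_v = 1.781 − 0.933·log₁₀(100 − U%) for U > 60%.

Drainage path length: H_d = H/2 = 1.1 m (double drainage).
U > 60%: T_v = 1.781 − 0.933·log₁₀(100 − 67) = 0.36423.
t = T_v·H_d²/c_v = 0.36423×1.1²/4.7 = 0.09377 years.

t ≈ 0.0938 years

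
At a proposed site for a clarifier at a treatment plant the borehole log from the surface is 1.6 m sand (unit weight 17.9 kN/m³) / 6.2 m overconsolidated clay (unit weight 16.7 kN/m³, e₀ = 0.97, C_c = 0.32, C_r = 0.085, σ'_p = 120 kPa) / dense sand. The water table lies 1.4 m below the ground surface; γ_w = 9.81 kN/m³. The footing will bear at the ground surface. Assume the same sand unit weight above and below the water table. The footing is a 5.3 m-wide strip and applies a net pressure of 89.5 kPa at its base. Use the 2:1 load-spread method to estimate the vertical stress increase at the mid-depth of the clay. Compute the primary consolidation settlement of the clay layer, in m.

Mid-depth of clay below the ground surface: z = 1.6 + 6.2/2 = 4.7 m.
Total vertical stress at mid-clay: σ_v = 17.9×1.6 + 16.7×3.1 = 80.41 kPa.
Pore pressure: u = 9.81×(4.7 − 1.4) = 32.373 kPa.
Initial effective stress: σ'_0 = σ_v − u = 80.41 − 32.373 = 48.037 kPa.
Stress increase at mid-clay by the 2:1 spreading method:
Δσ = qB/(B+z) = 89.5×5.3/(5.3+4.7) = 47.435 kPa
Final effective stress: σ'_f = 48.037 + 47.435 = 95.472 kPa.
σ'_f = 95.472 ≤ σ'_p = 120 kPa, so the clay remains overconsolidated and only the recompression index applies:
S_c = C_r·H/(1+e₀)·log₁₀(σ'_f/σ'_0) = 0.085×6.2/1.97×log₁₀(95.472/48.037)
    = 0.26751 × 0.2983 = 0.0798 m

S_c ≈ 0.0798 m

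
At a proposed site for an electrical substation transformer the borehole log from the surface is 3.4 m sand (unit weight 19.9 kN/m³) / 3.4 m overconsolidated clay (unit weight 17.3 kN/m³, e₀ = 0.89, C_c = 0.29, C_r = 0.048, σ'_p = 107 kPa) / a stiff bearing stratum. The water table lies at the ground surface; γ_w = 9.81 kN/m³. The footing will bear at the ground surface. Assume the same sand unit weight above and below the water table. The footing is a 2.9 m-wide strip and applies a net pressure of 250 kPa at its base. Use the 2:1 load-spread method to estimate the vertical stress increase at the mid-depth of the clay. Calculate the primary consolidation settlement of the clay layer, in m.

Mid-depth of clay below the ground surface: z = 3.4 + 3.4/2 = 5.1 m.
Total vertical stress at mid-clay: σ_v = 19.9×3.4 + 17.3×1.7 = 97.07 kPa.
Pore pressure: u = 9.81×(5.1 − 0) = 50.031 kPa.
Initial effective stress: σ'_0 = σ_v − u = 97.07 − 50.031 = 47.039 kPa.
Stress increase at mid-clay by the 2:1 spreading method:
Δσ = qB/(B+z) = 250×2.9/(2.9+5.1) = 90.625 kPa
Final effective stress: σ'_f = 47.039 + 90.625 = 137.66 kPa.
σ'_f = 137.66 > σ'_p = 107 kPa, so the stress path crosses the preconsolidation pressure — recompression up to σ'_p, then virgin compression beyond:
S_c = H/(1+e₀)·[C_r·log₁₀(σ'_p/σ'_0) + C_c·log₁₀(σ'_f/σ'_p)]
    = 3.4/1.89 × [0.048×log₁₀(107/47.039) + 0.29×log₁₀(137.66/107)]
    = 1.7989 × [0.017132 + 0.031733] = 0.0879 m

S_c ≈ 0.0879 m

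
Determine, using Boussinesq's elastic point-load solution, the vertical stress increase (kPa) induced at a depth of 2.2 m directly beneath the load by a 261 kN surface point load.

Boussinesq vertical stress below a point load on an elastic half-space:
Δσ_z = 3P/(2πz²) · [1 + (r/z)²]^(−5/2)
r/z = 0/2.2 = 0; [1+(r/z)²]^(−5/2) = 1.
Δσ_z = 3×261/(2π×2.2²) × 1 = 25.748 × 1 = 25.75 kPa

Δσ_z ≈ 25.7 kPa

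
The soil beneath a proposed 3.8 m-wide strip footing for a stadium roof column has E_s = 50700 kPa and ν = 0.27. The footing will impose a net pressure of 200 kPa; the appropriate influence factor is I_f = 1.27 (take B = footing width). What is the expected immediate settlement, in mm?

S_e ≈ 17.6 mm

Immediate (elastic) settlement: S_e = q·B·(1−ν²)/E_s · I_f.
S_e = 200 × 3.8 × (1 − 0.27²) / 50700 × 1.27
    = 200 × 3.8 × 0.9271 / 50700 × 1.27
    = 0.01765 m = 17.65 mm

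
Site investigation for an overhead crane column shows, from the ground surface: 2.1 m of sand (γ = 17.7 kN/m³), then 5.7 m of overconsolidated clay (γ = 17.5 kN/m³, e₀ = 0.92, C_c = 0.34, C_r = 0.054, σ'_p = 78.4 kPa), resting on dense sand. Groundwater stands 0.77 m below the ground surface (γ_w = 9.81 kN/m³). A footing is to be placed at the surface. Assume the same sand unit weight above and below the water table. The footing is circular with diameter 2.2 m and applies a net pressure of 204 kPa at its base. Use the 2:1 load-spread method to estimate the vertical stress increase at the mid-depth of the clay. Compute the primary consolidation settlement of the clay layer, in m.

Mid-depth of clay below the ground surface: z = 2.1 + 5.7/2 = 4.95 m.
Total vertical stress at mid-clay: σ_v = 17.7×2.1 + 17.5×2.85 = 87.045 kPa.
Pore pressure: u = 9.81×(4.95 − 0.77) = 41.006 kPa.
Initial effective stress: σ'_0 = σ_v − u = 87.045 − 41.006 = 46.039 kPa.
Stress increase at mid-clay by the 2:1 spreading method:
Δσ ≈ qD²/(D+z)² = 204×2.2²/(2.2+4.95)² = 19.314 kPa
Final effective stress: σ'_f = 46.039 + 19.314 = 65.353 kPa.
σ'_f = 65.353 ≤ σ'_p = 78.4 kPa, so the clay remains overconsolidated and only the recompression index applies:
S_c = C_r·H/(1+e₀)·log₁₀(σ'_f/σ'_0) = 0.054×5.7/1.92×log₁₀(65.353/46.039)
    = 0.16032 × 0.15214 = 0.02439 m

S_c ≈ 0.0244 m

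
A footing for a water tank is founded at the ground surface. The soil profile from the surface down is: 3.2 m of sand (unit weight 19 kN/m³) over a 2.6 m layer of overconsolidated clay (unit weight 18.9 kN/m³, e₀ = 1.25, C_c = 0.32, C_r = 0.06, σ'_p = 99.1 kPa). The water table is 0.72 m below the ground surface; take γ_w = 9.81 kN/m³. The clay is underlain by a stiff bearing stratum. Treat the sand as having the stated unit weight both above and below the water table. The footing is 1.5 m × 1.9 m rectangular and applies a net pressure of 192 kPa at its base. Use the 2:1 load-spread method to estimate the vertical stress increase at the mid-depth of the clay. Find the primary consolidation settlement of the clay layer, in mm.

Mid-depth of clay below the ground surface: z = 3.2 + 2.6/2 = 4.5 m.
Total vertical stress at mid-clay: σ_v = 19×3.2 + 18.9×1.3 = 85.37 kPa.
Pore pressure: u = 9.81×(4.5 − 0.72) = 37.082 kPa.
Initial effective stress: σ'_0 = σ_v − u = 85.37 − 37.082 = 48.288 kPa.
Stress increase at mid-clay by the 2:1 spreading method:
Δσ = qBL/((B+z)(L+z)) = 192×1.5×1.9/((1.5+4.5)(1.9+4.5)) = 14.25 kPa
Final effective stress: σ'_f = 48.288 + 14.25 = 62.538 kPa.
σ'_f = 62.538 ≤ σ'_p = 99.1 kPa, so the clay remains overconsolidated and only the recompression index applies:
S_c = C_r·H/(1+e₀)·log₁₀(σ'_f/σ'_0) = 0.06×2.6/2.25×log₁₀(62.538/48.288)
    = 0.069336 × 0.1123 = 0.007786 m

S_c ≈ 7.79 mm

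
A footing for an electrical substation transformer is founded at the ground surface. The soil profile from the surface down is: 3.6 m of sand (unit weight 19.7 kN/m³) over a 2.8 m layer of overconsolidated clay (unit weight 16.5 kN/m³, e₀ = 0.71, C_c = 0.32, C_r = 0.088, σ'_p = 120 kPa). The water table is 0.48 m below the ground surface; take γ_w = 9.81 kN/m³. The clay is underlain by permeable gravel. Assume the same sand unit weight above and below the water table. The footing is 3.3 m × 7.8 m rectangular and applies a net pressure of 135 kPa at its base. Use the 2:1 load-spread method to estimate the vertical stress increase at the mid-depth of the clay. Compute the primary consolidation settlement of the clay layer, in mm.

Mid-depth of clay below the ground surface: z = 3.6 + 2.8/2 = 5 m.
Total vertical stress at mid-clay: σ_v = 19.7×3.6 + 16.5×1.4 = 94.02 kPa.
Pore pressure: u = 9.81×(5 − 0.48) = 44.341 kPa.
Initial effective stress: σ'_0 = σ_v − u = 94.02 − 44.341 = 49.679 kPa.
Stress increase at mid-clay by the 2:1 spreading method:
Δσ = qBL/((B+z)(L+z)) = 135×3.3×7.8/((3.3+5)(7.8+5)) = 32.708 kPa
Final effective stress: σ'_f = 49.679 + 32.708 = 82.387 kPa.
σ'_f = 82.387 ≤ σ'_p = 120 kPa, so the clay remains overconsolidated and only the recompression index applies:
S_c = C_r·H/(1+e₀)·log₁₀(σ'_f/σ'_0) = 0.088×2.8/1.71×log₁₀(82.387/49.679)
    = 0.14409 × 0.21969 = 0.03166 m

S_c ≈ 31.7 mm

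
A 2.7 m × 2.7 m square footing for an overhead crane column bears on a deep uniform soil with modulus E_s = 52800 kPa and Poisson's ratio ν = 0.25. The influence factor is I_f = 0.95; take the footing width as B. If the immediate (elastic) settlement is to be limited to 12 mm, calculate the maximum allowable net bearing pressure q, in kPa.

q ≈ 263 kPa

S_e = q·B·(1−ν²)/E_s · I_f  ⇒  q = S_e·E_s / (B·(1−ν²)·I_f).
q = 0.012 × 52800 / (2.7 × 0.9375 × 0.95) = 263.5 kPa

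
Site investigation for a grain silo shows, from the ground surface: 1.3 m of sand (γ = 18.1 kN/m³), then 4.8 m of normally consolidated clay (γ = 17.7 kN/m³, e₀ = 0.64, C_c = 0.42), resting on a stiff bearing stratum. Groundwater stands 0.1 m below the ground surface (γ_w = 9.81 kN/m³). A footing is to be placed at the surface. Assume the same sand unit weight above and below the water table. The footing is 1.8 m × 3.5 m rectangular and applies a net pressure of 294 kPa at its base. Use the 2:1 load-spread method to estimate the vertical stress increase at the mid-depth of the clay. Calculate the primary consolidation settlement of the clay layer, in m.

S_c ≈ 0.494 m

Mid-depth of clay below the ground surface: z = 1.3 + 4.8/2 = 3.7 m.
Total vertical stress at mid-clay: σ_v = 18.1×1.3 + 17.7×2.4 = 66.01 kPa.
Pore pressure: u = 9.81×(3.7 − 0.1) = 35.316 kPa.
Initial effective stress: σ'_0 = σ_v − u = 66.01 − 35.316 = 30.694 kPa.
Stress increase at mid-clay by the 2:1 spreading method:
Δσ = qBL/((B+z)(L+z)) = 294×1.8×3.5/((1.8+3.7)(3.5+3.7)) = 46.773 kPa
Final effective stress: σ'_f = σ'_0 + Δσ = 30.694 + 46.773 = 77.467 kPa.
Normally consolidated clay, so the full stress increment lies on the virgin compression line:
S_c = C_c·H/(1+e₀)·log₁₀(σ'_f/σ'_0) = 0.42×4.8/(1+0.64)×log₁₀(77.467/30.694)
    = 1.2293 × 0.40206 = 0.4943 m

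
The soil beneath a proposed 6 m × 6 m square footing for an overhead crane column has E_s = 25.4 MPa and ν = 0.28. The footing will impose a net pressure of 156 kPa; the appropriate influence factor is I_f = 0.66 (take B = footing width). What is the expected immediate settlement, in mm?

S_e ≈ 22.4 mm

Immediate (elastic) settlement: S_e = q·B·(1−ν²)/E_s · I_f.
E_s = 25.4 MPa = 25400 kPa.
S_e = 156 × 6 × (1 − 0.28²) / 25400 × 0.66
    = 156 × 6 × 0.9216 / 25400 × 0.66
    = 0.02241 m = 22.41 mm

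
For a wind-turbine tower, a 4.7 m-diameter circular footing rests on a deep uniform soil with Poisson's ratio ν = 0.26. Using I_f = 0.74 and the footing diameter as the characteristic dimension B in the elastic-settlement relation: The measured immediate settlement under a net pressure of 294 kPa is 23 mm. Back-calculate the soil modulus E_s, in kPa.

E_s ≈ 41500 kPa

S_e = q·B·(1−ν²)/E_s · I_f  ⇒  E_s = q·B·(1−ν²)·I_f / S_e.
E_s = 294 × 4.7 × 0.9324 × 0.74 / 0.023 = 41450 kPa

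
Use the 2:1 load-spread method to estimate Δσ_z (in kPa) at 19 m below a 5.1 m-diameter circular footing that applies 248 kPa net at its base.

Δσ_z ≈ 11.1 kPa

By the 2:1 method the load spreads at 1 horizontal : 2 vertical, so at depth z the loaded area has grown by z in each plan dimension:
Δσ ≈ qD²/(D+z)² = 248×5.1²/(5.1+19)² = 11.106 kPa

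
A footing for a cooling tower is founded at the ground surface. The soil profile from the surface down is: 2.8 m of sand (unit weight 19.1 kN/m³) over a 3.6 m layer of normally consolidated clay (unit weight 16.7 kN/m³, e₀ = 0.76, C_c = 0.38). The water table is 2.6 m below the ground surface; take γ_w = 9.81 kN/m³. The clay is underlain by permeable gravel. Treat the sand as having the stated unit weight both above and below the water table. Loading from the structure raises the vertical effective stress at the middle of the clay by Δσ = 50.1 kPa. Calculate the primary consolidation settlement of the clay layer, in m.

S_c ≈ 0.195 m

Mid-depth of clay below the ground surface: z = 2.8 + 3.6/2 = 4.6 m.
Total vertical stress at mid-clay: σ_v = 19.1×2.8 + 16.7×1.8 = 83.54 kPa.
Pore pressure: u = 9.81×(4.6 − 2.6) = 19.62 kPa.
Initial effective stress: σ'_0 = σ_v − u = 83.54 − 19.62 = 63.92 kPa.
Final effective stress: σ'_f = σ'_0 + Δσ = 63.92 + 50.1 = 114.02 kPa.
Normally consolidated clay, so the full stress increment lies on the virgin compression line:
S_c = C_c·H/(1+e₀)·log₁₀(σ'_f/σ'_0) = 0.38×3.6/(1+0.76)×log₁₀(114.02/63.92)
    = 0.77727 × 0.25134 = 0.1954 m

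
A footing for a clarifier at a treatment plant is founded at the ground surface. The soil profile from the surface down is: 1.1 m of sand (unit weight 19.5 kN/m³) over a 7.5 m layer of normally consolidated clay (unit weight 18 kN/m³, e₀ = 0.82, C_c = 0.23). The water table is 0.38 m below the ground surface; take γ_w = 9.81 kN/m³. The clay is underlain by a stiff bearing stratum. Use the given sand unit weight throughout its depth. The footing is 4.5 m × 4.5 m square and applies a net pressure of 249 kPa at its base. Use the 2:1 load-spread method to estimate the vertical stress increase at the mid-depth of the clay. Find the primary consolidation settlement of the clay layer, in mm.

Mid-depth of clay below the ground surface: z = 1.1 + 7.5/2 = 4.85 m.
Total vertical stress at mid-clay: σ_v = 19.5×1.1 + 18×3.75 = 88.95 kPa.
Pore pressure: u = 9.81×(4.85 − 0.38) = 43.851 kPa.
Initial effective stress: σ'_0 = σ_v − u = 88.95 − 43.851 = 45.099 kPa.
Stress increase at mid-clay by the 2:1 spreading method:
Δσ = qBL/((B+z)(L+z)) = 249×4.5×4.5/((4.5+4.85)(4.5+4.85)) = 57.677 kPa
Final effective stress: σ'_f = σ'_0 + Δσ = 45.099 + 57.677 = 102.78 kPa.
Normally consolidated clay, so the full stress increment lies on the virgin compression line:
S_c = C_c·H/(1+e₀)·log₁₀(σ'_f/σ'_0) = 0.23×7.5/(1+0.82)×log₁₀(102.78/45.099)
    = 0.9478 × 0.35774 = 0.3391 m

S_c ≈ 339 mm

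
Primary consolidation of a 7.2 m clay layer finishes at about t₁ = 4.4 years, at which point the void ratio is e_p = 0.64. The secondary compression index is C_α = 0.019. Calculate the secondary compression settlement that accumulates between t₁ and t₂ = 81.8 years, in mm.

S_s ≈ 106 mm

Secondary compression: S_s = C_α·H/(1+e_p)·log₁₀(t₂/t₁)
S_s = 0.019×7.2/(1+0.64)×log₁₀(81.8/4.4)
    = 0.08341 × 1.269 = 0.1059 m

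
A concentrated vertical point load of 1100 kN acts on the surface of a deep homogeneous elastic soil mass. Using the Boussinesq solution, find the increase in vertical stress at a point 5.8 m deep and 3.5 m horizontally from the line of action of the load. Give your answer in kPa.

Boussinesq vertical stress below a point load on an elastic half-space:
Δσ_z = 3P/(2πz²) · [1 + (r/z)²]^(−5/2)
r/z = 3.5/5.8 = 0.60345; [1+(r/z)²]^(−5/2) = 0.46009.
Δσ_z = 3×1100/(2π×5.8²) × 0.46009 = 15.613 × 0.46009 = 7.183 kPa

Δσ_z ≈ 7.18 kPa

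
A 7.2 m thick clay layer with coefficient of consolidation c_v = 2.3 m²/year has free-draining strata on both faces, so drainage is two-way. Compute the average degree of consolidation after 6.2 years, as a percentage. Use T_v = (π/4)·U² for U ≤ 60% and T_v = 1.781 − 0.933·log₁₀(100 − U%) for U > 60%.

Drainage path length: H_d = H/2 = 3.6 m (double drainage).
T_v = c_v·t/H_d² = 2.3×6.2/3.6² = 1.1003.
T_v = 1.1003 corresponds to the U > 60% branch:
U = 1 − 10^((1.781 − T_v)/0.933)/100 = 0.9463

U ≈ 94.6 %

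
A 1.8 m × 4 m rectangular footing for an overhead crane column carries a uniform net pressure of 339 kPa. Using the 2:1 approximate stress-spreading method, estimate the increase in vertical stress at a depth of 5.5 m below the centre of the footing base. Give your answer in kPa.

By the 2:1 method the load spreads at 1 horizontal : 2 vertical, so at depth z the loaded area has grown by z in each plan dimension:
Δσ = qBL/((B+z)(L+z)) = 339×1.8×4/((1.8+5.5)(4+5.5)) = 35.195 kPa

Δσ_z ≈ 35.2 kPa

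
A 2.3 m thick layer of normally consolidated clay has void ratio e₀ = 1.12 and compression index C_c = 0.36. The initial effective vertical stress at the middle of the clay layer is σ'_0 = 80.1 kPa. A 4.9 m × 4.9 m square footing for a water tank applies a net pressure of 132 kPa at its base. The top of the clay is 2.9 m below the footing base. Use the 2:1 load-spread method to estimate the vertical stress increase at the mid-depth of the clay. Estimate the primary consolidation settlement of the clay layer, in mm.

Mid-depth of clay below the footing base: z = 2.9 + 2.3/2 = 4.05 m.
Stress increase at mid-clay by the 2:1 spreading method:
Δσ = qBL/((B+z)(L+z)) = 132×4.9×4.9/((4.9+4.05)(4.9+4.05)) = 39.566 kPa
Final effective stress: σ'_f = σ'_0 + Δσ = 80.1 + 39.566 = 119.67 kPa.
Normally consolidated clay, so the full stress increment lies on the virgin compression line:
S_c = C_c·H/(1+e₀)·log₁₀(σ'_f/σ'_0) = 0.36×2.3/(1+1.12)×log₁₀(119.67/80.1)
    = 0.39057 × 0.17435 = 0.0681 m

S_c ≈ 68.1 mm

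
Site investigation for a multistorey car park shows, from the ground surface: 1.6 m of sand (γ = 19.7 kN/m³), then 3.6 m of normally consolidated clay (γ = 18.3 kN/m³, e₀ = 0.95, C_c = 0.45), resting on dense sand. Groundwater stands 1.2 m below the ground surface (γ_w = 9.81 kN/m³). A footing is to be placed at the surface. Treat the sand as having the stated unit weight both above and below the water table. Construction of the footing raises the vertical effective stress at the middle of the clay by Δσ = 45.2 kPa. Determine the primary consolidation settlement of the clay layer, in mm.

S_c ≈ 260 mm

Mid-depth of clay below the ground surface: z = 1.6 + 3.6/2 = 3.4 m.
Total vertical stress at mid-clay: σ_v = 19.7×1.6 + 18.3×1.8 = 64.46 kPa.
Pore pressure: u = 9.81×(3.4 − 1.2) = 21.582 kPa.
Initial effective stress: σ'_0 = σ_v − u = 64.46 − 21.582 = 42.878 kPa.
Final effective stress: σ'_f = σ'_0 + Δσ = 42.878 + 45.2 = 88.078 kPa.
Normally consolidated clay, so the full stress increment lies on the virgin compression line:
S_c = C_c·H/(1+e₀)·log₁₀(σ'_f/σ'_0) = 0.45×3.6/(1+0.95)×log₁₀(88.078/42.878)
    = 0.83077 × 0.31263 = 0.2597 m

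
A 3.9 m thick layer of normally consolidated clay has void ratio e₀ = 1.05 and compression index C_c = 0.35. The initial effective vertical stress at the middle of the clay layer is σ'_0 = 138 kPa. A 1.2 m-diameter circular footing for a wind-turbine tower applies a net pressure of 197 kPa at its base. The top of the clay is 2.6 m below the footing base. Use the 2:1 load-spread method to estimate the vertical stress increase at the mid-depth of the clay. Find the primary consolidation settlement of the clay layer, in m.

Mid-depth of clay below the footing base: z = 2.6 + 3.9/2 = 4.55 m.
Stress increase at mid-clay by the 2:1 spreading method:
Δσ ≈ qD²/(D+z)² = 197×1.2²/(1.2+4.55)² = 8.5801 kPa
Final effective stress: σ'_f = σ'_0 + Δσ = 138 + 8.5801 = 146.58 kPa.
Normally consolidated clay, so the full stress increment lies on the virgin compression line:
S_c = C_c·H/(1+e₀)·log₁₀(σ'_f/σ'_0) = 0.35×3.9/(1+1.05)×log₁₀(146.58/138)
    = 0.66585 × 0.026196 = 0.01744 m

S_c ≈ 0.0174 m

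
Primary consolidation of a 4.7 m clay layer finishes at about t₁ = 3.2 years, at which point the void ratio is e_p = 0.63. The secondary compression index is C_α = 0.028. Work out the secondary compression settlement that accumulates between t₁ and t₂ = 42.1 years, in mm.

S_s ≈ 90.4 mm

Secondary compression: S_s = C_α·H/(1+e_p)·log₁₀(t₂/t₁)
S_s = 0.028×4.7/(1+0.63)×log₁₀(42.1/3.2)
    = 0.08074 × 1.119 = 0.09035 m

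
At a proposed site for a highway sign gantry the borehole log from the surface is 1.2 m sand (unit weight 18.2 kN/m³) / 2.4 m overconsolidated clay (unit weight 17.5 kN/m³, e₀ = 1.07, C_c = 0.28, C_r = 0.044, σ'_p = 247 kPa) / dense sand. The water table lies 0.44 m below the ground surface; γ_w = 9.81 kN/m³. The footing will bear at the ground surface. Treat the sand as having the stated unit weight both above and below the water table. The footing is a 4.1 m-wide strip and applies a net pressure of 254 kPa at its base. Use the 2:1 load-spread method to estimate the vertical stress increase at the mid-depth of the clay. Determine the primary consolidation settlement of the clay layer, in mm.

Mid-depth of clay below the ground surface: z = 1.2 + 2.4/2 = 2.4 m.
Total vertical stress at mid-clay: σ_v = 18.2×1.2 + 17.5×1.2 = 42.84 kPa.
Pore pressure: u = 9.81×(2.4 − 0.44) = 19.228 kPa.
Initial effective stress: σ'_0 = σ_v − u = 42.84 − 19.228 = 23.612 kPa.
Stress increase at mid-clay by the 2:1 spreading method:
Δσ = qB/(B+z) = 254×4.1/(4.1+2.4) = 160.22 kPa
Final effective stress: σ'_f = 23.612 + 160.22 = 183.83 kPa.
σ'_f = 183.83 ≤ σ'_p = 247 kPa, so the clay remains overconsolidated and only the recompression index applies:
S_c = C_r·H/(1+e₀)·log₁₀(σ'_f/σ'_0) = 0.044×2.4/2.07×log₁₀(183.83/23.612)
    = 0.051014 × 0.89128 = 0.04547 m

S_c ≈ 45.5 mm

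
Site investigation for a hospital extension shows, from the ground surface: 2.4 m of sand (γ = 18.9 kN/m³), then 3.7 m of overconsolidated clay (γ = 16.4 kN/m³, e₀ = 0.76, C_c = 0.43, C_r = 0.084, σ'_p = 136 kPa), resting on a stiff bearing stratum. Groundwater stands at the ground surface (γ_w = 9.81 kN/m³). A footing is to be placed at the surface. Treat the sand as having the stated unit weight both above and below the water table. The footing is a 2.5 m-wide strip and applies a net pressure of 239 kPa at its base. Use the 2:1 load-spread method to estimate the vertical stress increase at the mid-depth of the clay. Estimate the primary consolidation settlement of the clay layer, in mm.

S_c ≈ 98.3 mm

Mid-depth of clay below the ground surface: z = 2.4 + 3.7/2 = 4.25 m.
Total vertical stress at mid-clay: σ_v = 18.9×2.4 + 16.4×1.85 = 75.7 kPa.
Pore pressure: u = 9.81×(4.25 − 0) = 41.693 kPa.
Initial effective stress: σ'_0 = σ_v − u = 75.7 − 41.693 = 34.007 kPa.
Stress increase at mid-clay by the 2:1 spreading method:
Δσ = qB/(B+z) = 239×2.5/(2.5+4.25) = 88.519 kPa
Final effective stress: σ'_f = 34.007 + 88.519 = 122.53 kPa.
σ'_f = 122.53 ≤ σ'_p = 136 kPa, so the clay remains overconsolidated and only the recompression index applies:
S_c = C_r·H/(1+e₀)·log₁₀(σ'_f/σ'_0) = 0.084×3.7/1.76×log₁₀(122.53/34.007)
    = 0.17659 × 0.55667 = 0.0983 m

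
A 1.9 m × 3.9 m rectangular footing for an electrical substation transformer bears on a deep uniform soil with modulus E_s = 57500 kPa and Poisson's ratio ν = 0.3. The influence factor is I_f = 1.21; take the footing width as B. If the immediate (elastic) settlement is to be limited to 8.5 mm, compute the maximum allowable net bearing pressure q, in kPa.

q ≈ 234 kPa

S_e = q·B·(1−ν²)/E_s · I_f  ⇒  q = S_e·E_s / (B·(1−ν²)·I_f).
q = 0.0085 × 57500 / (1.9 × 0.91 × 1.21) = 233.6 kPa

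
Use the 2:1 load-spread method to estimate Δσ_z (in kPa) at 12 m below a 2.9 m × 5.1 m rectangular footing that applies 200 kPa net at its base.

By the 2:1 method the load spreads at 1 horizontal : 2 vertical, so at depth z the loaded area has grown by z in each plan dimension:
Δσ = qBL/((B+z)(L+z)) = 200×2.9×5.1/((2.9+12)(5.1+12)) = 11.61 kPa

Δσ_z ≈ 11.6 kPa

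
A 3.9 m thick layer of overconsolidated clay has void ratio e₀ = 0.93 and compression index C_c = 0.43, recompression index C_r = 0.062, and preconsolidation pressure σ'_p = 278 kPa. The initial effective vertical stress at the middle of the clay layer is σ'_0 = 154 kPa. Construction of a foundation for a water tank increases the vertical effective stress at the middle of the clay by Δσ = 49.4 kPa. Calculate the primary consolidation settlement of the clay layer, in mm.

S_c ≈ 15.1 mm

Final effective stress: σ'_f = 154 + 49.4 = 203.4 kPa.
σ'_f = 203.4 ≤ σ'_p = 278 kPa, so the clay remains overconsolidated and only the recompression index applies:
S_c = C_r·H/(1+e₀)·log₁₀(σ'_f/σ'_0) = 0.062×3.9/1.93×log₁₀(203.4/154)
    = 0.12528 × 0.12083 = 0.01514 m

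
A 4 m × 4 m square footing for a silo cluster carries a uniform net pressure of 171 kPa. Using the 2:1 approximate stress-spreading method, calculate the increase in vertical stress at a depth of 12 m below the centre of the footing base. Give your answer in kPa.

Δσ_z ≈ 10.7 kPa

By the 2:1 method the load spreads at 1 horizontal : 2 vertical, so at depth z the loaded area has grown by z in each plan dimension:
Δσ = qBL/((B+z)(L+z)) = 171×4×4/((4+12)(4+12)) = 10.688 kPa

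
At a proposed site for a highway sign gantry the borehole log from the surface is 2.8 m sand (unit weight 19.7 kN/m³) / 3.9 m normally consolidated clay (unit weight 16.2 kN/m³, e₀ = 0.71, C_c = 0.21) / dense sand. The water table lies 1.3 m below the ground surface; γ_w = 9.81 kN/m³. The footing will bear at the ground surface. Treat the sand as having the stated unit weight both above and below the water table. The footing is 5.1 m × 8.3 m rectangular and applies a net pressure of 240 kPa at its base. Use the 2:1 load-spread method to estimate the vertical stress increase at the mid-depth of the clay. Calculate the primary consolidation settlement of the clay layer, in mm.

Mid-depth of clay below the ground surface: z = 2.8 + 3.9/2 = 4.75 m.
Total vertical stress at mid-clay: σ_v = 19.7×2.8 + 16.2×1.95 = 86.75 kPa.
Pore pressure: u = 9.81×(4.75 − 1.3) = 33.845 kPa.
Initial effective stress: σ'_0 = σ_v − u = 86.75 − 33.845 = 52.905 kPa.
Stress increase at mid-clay by the 2:1 spreading method:
Δσ = qBL/((B+z)(L+z)) = 240×5.1×8.3/((5.1+4.75)(8.3+4.75)) = 79.034 kPa
Final effective stress: σ'_f = σ'_0 + Δσ = 52.905 + 79.034 = 131.94 kPa.
Normally consolidated clay, so the full stress increment lies on the virgin compression line:
S_c = C_c·H/(1+e₀)·log₁₀(σ'_f/σ'_0) = 0.21×3.9/(1+0.71)×log₁₀(131.94/52.905)
    = 0.47895 × 0.39688 = 0.1901 m

S_c ≈ 190 mm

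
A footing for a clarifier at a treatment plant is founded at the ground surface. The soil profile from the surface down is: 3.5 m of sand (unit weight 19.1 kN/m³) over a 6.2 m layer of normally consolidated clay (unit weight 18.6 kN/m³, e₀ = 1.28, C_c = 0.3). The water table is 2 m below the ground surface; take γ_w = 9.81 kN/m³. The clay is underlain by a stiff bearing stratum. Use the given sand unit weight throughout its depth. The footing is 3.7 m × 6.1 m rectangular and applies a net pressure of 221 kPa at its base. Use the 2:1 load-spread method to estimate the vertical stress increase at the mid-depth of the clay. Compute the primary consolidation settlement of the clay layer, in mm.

S_c ≈ 139 mm

Mid-depth of clay below the ground surface: z = 3.5 + 6.2/2 = 6.6 m.
Total vertical stress at mid-clay: σ_v = 19.1×3.5 + 18.6×3.1 = 124.51 kPa.
Pore pressure: u = 9.81×(6.6 − 2) = 45.126 kPa.
Initial effective stress: σ'_0 = σ_v − u = 124.51 − 45.126 = 79.384 kPa.
Stress increase at mid-clay by the 2:1 spreading method:
Δσ = qBL/((B+z)(L+z)) = 221×3.7×6.1/((3.7+6.6)(6.1+6.6)) = 38.131 kPa
Final effective stress: σ'_f = σ'_0 + Δσ = 79.384 + 38.131 = 117.52 kPa.
Normally consolidated clay, so the full stress increment lies on the virgin compression line:
S_c = C_c·H/(1+e₀)·log₁₀(σ'_f/σ'_0) = 0.3×6.2/(1+1.28)×log₁₀(117.52/79.384)
    = 0.81579 × 0.17038 = 0.139 m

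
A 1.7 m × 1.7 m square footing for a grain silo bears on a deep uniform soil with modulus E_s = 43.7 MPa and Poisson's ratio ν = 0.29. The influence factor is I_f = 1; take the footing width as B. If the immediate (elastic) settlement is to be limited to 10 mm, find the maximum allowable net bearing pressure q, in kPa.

q ≈ 281 kPa

E_s = 43.7 MPa = 43700 kPa.
S_e = q·B·(1−ν²)/E_s · I_f  ⇒  q = S_e·E_s / (B·(1−ν²)·I_f).
q = 0.01 × 43700 / (1.7 × 0.9159 × 1) = 280.7 kPa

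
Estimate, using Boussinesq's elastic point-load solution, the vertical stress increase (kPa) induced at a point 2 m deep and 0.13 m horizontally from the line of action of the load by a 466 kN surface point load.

Δσ_z ≈ 55 kPa

Boussinesq vertical stress below a point load on an elastic half-space:
Δσ_z = 3P/(2πz²) · [1 + (r/z)²]^(−5/2)
r/z = 0.13/2 = 0.065; [1+(r/z)²]^(−5/2) = 0.98952.
Δσ_z = 3×466/(2π×2²) × 0.98952 = 55.625 × 0.98952 = 55.04 kPa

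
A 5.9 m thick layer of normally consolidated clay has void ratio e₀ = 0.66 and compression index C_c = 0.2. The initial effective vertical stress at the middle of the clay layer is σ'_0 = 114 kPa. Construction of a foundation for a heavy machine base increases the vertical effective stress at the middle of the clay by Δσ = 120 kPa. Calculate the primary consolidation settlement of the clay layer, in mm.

S_c ≈ 222 mm

Final effective stress: σ'_f = σ'_0 + Δσ = 114 + 120 = 234 kPa.
Normally consolidated clay, so the full stress increment lies on the virgin compression line:
S_c = C_c·H/(1+e₀)·log₁₀(σ'_f/σ'_0) = 0.2×5.9/(1+0.66)×log₁₀(234/114)
    = 0.71084 × 0.31231 = 0.222 m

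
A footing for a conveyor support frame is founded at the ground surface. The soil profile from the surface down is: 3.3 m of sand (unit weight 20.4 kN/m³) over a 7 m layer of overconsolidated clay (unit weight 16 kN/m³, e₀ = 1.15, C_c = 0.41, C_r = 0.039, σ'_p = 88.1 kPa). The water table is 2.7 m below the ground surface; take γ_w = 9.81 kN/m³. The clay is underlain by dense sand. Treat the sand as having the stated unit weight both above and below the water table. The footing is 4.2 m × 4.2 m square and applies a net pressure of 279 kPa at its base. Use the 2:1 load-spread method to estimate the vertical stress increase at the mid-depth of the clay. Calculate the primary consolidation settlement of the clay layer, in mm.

Mid-depth of clay below the ground surface: z = 3.3 + 7/2 = 6.8 m.
Total vertical stress at mid-clay: σ_v = 20.4×3.3 + 16×3.5 = 123.32 kPa.
Pore pressure: u = 9.81×(6.8 − 2.7) = 40.221 kPa.
Initial effective stress: σ'_0 = σ_v − u = 123.32 − 40.221 = 83.099 kPa.
Stress increase at mid-clay by the 2:1 spreading method:
Δσ = qBL/((B+z)(L+z)) = 279×4.2×4.2/((4.2+6.8)(4.2+6.8)) = 40.674 kPa
Final effective stress: σ'_f = 83.099 + 40.674 = 123.77 kPa.
σ'_f = 123.77 > σ'_p = 88.1 kPa, so the stress path crosses the preconsolidation pressure — recompression up to σ'_p, then virgin compression beyond:
S_c = H/(1+e₀)·[C_r·log₁₀(σ'_p/σ'_0) + C_c·log₁₀(σ'_f/σ'_p)]
    = 7/2.15 × [0.039×log₁₀(88.1/83.099) + 0.41×log₁₀(123.77/88.1)]
    = 3.2558 × [0.00098982 + 0.060532] = 0.2003 m

S_c ≈ 200 mm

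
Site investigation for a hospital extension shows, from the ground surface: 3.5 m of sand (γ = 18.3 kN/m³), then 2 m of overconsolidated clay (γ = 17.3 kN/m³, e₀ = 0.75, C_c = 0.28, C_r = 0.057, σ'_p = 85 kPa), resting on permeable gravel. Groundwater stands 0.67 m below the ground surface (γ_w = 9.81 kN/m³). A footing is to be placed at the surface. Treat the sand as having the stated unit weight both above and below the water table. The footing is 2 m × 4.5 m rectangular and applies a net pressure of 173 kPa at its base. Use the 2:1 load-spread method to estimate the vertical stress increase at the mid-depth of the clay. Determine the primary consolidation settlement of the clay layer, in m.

S_c ≈ 0.0134 m

Mid-depth of clay below the ground surface: z = 3.5 + 2/2 = 4.5 m.
Total vertical stress at mid-clay: σ_v = 18.3×3.5 + 17.3×1 = 81.35 kPa.
Pore pressure: u = 9.81×(4.5 − 0.67) = 37.572 kPa.
Initial effective stress: σ'_0 = σ_v − u = 81.35 − 37.572 = 43.778 kPa.
Stress increase at mid-clay by the 2:1 spreading method:
Δσ = qBL/((B+z)(L+z)) = 173×2×4.5/((2+4.5)(4.5+4.5)) = 26.615 kPa
Final effective stress: σ'_f = 43.778 + 26.615 = 70.393 kPa.
σ'_f = 70.393 ≤ σ'_p = 85 kPa, so the clay remains overconsolidated and only the recompression index applies:
S_c = C_r·H/(1+e₀)·log₁₀(σ'_f/σ'_0) = 0.057×2/1.75×log₁₀(70.393/43.778)
    = 0.065145 × 0.20627 = 0.01344 m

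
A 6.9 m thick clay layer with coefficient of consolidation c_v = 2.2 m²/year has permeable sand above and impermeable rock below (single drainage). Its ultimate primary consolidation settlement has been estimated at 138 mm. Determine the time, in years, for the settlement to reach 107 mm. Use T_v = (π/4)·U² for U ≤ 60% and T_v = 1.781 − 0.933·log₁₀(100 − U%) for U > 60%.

Drainage path length: H_d = H = 6.9 m (single drainage).
U = S(t)/S_ult = 107/138 = 0.7754.
U > 60%: T_v = 1.781 − 0.933·log₁₀(100 − 77.536) = 0.52007.
t = T_v·H_d²/c_v = 0.52007×6.9²/2.2 = 11.25 years.

t ≈ 11.3 years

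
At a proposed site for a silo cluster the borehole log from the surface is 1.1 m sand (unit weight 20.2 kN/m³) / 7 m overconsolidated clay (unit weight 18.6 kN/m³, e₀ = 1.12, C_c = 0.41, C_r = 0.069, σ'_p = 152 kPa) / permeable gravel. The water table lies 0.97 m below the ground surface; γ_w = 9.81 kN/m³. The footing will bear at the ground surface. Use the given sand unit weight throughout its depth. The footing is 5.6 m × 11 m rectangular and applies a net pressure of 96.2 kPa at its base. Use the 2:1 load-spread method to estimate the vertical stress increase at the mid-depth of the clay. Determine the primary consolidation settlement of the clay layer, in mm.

Mid-depth of clay below the ground surface: z = 1.1 + 7/2 = 4.6 m.
Total vertical stress at mid-clay: σ_v = 20.2×1.1 + 18.6×3.5 = 87.32 kPa.
Pore pressure: u = 9.81×(4.6 − 0.97) = 35.61 kPa.
Initial effective stress: σ'_0 = σ_v − u = 87.32 − 35.61 = 51.71 kPa.
Stress increase at mid-clay by the 2:1 spreading method:
Δσ = qBL/((B+z)(L+z)) = 96.2×5.6×11/((5.6+4.6)(11+4.6)) = 37.242 kPa
Final effective stress: σ'_f = 51.71 + 37.242 = 88.952 kPa.
σ'_f = 88.952 ≤ σ'_p = 152 kPa, so the clay remains overconsolidated and only the recompression index applies:
S_c = C_r·H/(1+e₀)·log₁₀(σ'_f/σ'_0) = 0.069×7/2.12×log₁₀(88.952/51.71)
    = 0.22783 × 0.23558 = 0.05367 m

S_c ≈ 53.7 mm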